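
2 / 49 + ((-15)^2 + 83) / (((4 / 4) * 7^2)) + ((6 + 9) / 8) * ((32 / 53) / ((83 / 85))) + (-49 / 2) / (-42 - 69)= 368778979 / 47852322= 7.71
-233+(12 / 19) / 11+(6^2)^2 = 222179 / 209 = 1063.06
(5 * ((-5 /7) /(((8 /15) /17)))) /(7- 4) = -2125 /56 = -37.95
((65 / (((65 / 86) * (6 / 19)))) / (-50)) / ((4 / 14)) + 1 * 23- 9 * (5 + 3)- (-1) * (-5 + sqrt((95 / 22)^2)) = -226859 / 3300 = -68.75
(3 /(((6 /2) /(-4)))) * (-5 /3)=20 /3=6.67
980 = 980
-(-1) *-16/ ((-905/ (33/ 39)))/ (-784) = -11/ 576485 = -0.00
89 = 89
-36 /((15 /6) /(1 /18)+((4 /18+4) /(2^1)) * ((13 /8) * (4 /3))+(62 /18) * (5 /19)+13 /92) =-1699056 /2389147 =-0.71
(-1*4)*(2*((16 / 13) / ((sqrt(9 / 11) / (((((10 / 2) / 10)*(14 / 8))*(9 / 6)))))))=-56*sqrt(11) / 13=-14.29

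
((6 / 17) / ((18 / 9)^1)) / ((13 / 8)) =24 / 221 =0.11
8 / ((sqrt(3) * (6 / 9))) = 4 * sqrt(3) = 6.93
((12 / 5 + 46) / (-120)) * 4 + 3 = 104 / 75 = 1.39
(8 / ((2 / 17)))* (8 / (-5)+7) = 367.20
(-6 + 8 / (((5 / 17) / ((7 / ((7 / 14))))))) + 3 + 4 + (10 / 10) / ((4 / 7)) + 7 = 7811 / 20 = 390.55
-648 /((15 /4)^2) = -1152 /25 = -46.08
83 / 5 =16.60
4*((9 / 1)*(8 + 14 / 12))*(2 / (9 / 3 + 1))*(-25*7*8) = -231000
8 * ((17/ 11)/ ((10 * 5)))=0.25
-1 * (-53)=53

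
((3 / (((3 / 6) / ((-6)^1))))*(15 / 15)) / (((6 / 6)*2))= -18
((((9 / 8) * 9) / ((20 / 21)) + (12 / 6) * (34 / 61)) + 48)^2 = 340030100641 / 95257600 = 3569.59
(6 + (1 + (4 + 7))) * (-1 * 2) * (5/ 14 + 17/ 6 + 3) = -1560/ 7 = -222.86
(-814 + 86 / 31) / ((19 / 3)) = -75444 / 589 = -128.09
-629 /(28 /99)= -62271 /28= -2223.96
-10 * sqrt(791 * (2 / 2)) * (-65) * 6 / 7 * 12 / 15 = 3120 * sqrt(791) / 7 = 12535.59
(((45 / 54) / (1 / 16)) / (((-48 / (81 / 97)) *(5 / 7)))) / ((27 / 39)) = -91 / 194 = -0.47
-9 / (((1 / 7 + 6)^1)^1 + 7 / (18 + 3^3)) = -1.43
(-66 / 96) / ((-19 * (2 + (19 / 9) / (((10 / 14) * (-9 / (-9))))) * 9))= 0.00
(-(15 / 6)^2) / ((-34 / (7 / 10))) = 35 / 272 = 0.13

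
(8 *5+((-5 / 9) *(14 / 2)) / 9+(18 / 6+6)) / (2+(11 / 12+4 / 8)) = 15736 / 1107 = 14.21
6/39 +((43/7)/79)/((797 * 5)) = 0.15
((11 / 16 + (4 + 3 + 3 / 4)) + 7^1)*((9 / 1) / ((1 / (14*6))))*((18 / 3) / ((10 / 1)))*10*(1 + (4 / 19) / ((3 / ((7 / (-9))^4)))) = 34905871 / 486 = 71822.78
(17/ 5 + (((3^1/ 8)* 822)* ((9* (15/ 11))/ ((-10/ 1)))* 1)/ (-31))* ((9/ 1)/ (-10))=-1915479/ 136400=-14.04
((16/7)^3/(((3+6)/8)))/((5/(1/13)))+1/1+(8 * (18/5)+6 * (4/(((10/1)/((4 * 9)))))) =23348879/200655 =116.36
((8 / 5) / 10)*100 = 16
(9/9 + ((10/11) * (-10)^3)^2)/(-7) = -100000121/847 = -118063.90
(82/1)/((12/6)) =41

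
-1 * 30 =-30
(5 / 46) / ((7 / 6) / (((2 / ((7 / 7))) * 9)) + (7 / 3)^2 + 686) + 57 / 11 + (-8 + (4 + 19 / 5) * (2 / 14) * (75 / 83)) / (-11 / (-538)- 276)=1212532451608111 / 232851774903209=5.21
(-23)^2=529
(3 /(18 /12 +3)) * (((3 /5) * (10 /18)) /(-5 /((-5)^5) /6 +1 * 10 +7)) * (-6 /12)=-1250 /191253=-0.01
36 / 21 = 12 / 7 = 1.71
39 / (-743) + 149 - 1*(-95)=181253 / 743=243.95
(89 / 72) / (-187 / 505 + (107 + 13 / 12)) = 44945 / 3916446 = 0.01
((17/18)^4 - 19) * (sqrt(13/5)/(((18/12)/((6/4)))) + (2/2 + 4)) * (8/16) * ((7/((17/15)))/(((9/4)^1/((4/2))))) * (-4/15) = 13377161 * sqrt(65)/5019165 + 66885805/1003833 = 88.12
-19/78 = -0.24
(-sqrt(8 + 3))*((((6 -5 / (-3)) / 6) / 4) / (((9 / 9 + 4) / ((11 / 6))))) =-253*sqrt(11) / 2160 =-0.39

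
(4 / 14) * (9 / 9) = 2 / 7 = 0.29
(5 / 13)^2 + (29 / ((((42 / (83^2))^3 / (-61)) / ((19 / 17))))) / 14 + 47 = -1857105857793324779 / 2979967536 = -623196674.25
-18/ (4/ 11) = -99/ 2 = -49.50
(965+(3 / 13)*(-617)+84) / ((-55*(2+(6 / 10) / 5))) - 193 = -1521677 / 7579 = -200.78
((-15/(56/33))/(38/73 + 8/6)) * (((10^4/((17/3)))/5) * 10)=-406518750/24157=-16828.20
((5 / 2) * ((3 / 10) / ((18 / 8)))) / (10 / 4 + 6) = 2 / 51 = 0.04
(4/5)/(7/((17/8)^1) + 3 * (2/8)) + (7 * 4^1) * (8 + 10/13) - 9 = 4231661/17875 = 236.74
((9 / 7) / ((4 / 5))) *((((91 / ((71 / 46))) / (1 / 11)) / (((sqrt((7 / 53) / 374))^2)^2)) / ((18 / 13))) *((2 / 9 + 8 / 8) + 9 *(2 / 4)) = 2162964577371455 / 62622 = 34540011136.21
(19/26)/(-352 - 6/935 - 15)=-0.00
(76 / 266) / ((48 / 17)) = 17 / 168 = 0.10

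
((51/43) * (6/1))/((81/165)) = 1870/129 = 14.50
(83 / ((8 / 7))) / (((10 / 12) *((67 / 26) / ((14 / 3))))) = 157.82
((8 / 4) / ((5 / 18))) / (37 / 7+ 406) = 252 / 14395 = 0.02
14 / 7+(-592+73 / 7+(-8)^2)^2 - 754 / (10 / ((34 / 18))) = 590366174 / 2205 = 267739.76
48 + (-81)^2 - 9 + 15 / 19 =125415 / 19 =6600.79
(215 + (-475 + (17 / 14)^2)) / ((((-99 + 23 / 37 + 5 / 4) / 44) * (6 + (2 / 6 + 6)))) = 6688572 / 704375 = 9.50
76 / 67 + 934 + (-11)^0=62721 / 67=936.13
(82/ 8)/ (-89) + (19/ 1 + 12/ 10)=35751/ 1780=20.08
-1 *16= -16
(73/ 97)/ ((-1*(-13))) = 73/ 1261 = 0.06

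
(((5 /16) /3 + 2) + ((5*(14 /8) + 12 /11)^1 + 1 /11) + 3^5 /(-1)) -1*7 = -125645 /528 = -237.96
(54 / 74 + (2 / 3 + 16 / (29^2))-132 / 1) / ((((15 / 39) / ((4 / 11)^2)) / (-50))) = 25355618080 / 11295471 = 2244.76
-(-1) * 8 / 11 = 8 / 11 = 0.73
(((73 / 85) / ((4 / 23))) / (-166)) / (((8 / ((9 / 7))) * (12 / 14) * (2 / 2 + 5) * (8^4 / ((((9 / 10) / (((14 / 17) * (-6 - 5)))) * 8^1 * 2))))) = 15111 / 41884057600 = 0.00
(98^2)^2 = 92236816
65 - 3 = 62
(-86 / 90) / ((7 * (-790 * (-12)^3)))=-43 / 430012800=-0.00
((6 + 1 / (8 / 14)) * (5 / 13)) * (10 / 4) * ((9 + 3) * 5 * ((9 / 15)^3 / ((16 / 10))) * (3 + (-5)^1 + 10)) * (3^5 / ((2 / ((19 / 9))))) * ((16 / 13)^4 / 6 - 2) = -148778369595 / 742586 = -200351.70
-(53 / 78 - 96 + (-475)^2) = -17591315 / 78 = -225529.68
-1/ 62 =-0.02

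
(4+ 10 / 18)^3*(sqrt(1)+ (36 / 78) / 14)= 97.66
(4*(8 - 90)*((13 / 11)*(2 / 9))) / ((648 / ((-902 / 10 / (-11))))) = -43706 / 40095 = -1.09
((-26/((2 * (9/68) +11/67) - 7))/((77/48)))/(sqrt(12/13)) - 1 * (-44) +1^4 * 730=776.57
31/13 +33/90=1073/390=2.75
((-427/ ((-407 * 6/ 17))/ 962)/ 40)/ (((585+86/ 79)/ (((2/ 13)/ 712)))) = 573461/ 20135593924068480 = 0.00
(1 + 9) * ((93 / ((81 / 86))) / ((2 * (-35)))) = -2666 / 189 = -14.11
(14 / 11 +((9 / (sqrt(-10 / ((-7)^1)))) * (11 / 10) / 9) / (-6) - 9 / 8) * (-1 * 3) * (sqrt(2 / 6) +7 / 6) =-(975 - 121 * sqrt(70)) * (2 * sqrt(3) +7) / 13200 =0.03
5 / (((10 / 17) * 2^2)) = 17 / 8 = 2.12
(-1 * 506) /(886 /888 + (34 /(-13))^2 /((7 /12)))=-24161592 /607567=-39.77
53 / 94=0.56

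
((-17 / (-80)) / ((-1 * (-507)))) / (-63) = -17 / 2555280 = -0.00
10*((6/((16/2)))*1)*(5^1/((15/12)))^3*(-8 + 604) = 286080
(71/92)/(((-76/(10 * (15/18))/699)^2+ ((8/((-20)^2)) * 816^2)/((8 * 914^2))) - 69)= -503132774144375/44982911761740892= -0.01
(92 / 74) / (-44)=-0.03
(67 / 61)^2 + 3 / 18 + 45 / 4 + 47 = 59.62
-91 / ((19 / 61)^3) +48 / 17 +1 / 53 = -18592833272 / 6179959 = -3008.57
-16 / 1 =-16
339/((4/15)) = 5085/4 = 1271.25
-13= -13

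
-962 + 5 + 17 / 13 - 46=-13022 / 13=-1001.69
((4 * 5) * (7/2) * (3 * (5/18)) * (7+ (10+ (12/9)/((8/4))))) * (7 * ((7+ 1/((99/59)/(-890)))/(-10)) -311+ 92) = 151886.19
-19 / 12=-1.58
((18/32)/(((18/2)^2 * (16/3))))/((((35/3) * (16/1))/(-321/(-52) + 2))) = 85/1490944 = 0.00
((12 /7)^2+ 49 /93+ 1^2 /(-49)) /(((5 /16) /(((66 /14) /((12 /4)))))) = 552640 /31899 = 17.32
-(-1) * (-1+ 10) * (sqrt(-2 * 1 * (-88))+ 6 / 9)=6+ 36 * sqrt(11)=125.40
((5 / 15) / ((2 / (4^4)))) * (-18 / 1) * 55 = -42240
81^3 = 531441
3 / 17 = 0.18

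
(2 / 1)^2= 4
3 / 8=0.38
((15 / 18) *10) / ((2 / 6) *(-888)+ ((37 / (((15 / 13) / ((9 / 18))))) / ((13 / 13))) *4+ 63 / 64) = -8000 / 221647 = -0.04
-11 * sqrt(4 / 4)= -11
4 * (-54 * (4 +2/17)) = -15120/17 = -889.41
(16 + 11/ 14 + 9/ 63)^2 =56169/ 196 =286.58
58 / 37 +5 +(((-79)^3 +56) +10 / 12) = -109440583 / 222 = -492975.60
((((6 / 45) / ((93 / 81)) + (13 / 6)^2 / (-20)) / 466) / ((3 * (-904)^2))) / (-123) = 2647 / 3136485860628480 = 0.00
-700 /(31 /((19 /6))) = -6650 /93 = -71.51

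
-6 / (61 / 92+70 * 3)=-552 / 19381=-0.03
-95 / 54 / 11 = -95 / 594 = -0.16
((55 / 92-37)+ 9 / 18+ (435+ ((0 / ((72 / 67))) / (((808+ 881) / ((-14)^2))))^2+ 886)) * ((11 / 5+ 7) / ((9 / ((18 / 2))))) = 11822.90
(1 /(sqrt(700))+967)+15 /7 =sqrt(7) /70+6784 /7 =969.18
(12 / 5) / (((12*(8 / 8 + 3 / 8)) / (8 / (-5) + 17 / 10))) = 4 / 275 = 0.01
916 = 916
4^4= 256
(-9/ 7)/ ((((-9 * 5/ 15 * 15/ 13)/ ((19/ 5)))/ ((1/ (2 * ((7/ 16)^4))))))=8093696/ 420175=19.26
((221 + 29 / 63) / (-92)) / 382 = -1744 / 276759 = -0.01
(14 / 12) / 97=7 / 582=0.01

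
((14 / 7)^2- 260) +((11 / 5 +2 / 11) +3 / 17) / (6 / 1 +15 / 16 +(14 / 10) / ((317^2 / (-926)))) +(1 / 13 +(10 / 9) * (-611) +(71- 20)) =-1075991672035790 / 1217953236357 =-883.44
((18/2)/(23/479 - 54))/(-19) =4311/491017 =0.01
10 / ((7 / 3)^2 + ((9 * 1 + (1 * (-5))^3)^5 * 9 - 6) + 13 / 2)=-36 / 680510697041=-0.00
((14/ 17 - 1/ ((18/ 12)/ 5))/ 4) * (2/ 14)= -0.09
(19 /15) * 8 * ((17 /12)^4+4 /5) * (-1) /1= -9510431 /194400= -48.92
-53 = -53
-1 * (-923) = 923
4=4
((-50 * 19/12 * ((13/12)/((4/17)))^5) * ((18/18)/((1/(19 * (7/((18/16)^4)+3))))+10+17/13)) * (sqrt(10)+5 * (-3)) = 155401681564126999625/417942208512 -31080336312825399925 * sqrt(10)/1253826625536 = 293438011.29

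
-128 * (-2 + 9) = -896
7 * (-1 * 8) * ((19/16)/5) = -133/10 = -13.30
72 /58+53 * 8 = 12332 /29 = 425.24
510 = 510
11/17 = 0.65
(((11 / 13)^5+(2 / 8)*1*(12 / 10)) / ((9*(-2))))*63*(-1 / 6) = 19070723 / 44555160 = 0.43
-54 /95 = -0.57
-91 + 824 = 733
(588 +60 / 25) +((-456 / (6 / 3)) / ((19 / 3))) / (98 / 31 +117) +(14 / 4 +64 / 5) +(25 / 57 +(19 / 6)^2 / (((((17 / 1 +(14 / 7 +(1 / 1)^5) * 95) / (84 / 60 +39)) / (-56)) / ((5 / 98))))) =603.01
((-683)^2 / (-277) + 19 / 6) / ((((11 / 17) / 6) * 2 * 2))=-47492407 / 12188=-3896.65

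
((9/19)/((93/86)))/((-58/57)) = -387/899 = -0.43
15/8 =1.88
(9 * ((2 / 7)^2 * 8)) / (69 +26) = 288 / 4655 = 0.06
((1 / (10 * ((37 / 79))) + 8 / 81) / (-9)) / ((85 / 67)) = -627053 / 22927050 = -0.03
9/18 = 0.50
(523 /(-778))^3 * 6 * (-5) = 2145835005 /235455476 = 9.11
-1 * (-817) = 817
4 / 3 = 1.33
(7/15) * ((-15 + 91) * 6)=1064/5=212.80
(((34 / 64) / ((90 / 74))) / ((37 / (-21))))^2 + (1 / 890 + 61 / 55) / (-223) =2841165277 / 50300236800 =0.06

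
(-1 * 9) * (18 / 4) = -81 / 2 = -40.50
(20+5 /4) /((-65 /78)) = -51 /2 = -25.50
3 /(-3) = -1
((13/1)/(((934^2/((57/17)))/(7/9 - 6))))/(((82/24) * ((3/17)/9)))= -34827/8941649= -0.00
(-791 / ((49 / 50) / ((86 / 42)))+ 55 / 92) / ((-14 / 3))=22343315 / 63112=354.03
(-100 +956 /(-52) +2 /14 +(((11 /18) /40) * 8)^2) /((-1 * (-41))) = -87144989 /30221100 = -2.88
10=10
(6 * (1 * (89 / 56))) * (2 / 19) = 267 / 266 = 1.00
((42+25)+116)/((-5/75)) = -2745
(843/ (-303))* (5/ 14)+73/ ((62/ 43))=1087859/ 21917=49.64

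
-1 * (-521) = 521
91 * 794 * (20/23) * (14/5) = 4046224/23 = 175922.78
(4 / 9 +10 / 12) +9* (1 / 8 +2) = 1469 / 72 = 20.40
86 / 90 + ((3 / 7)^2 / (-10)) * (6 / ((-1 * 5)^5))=0.96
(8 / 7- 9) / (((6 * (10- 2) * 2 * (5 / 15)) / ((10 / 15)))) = -55 / 336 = -0.16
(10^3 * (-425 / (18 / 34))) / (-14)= 3612500 / 63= 57341.27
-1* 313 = -313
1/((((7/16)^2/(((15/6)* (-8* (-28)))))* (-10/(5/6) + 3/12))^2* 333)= 6710886400/36044253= 186.18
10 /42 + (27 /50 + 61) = 64867 /1050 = 61.78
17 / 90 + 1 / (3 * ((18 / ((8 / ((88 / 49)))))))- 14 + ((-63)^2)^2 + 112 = 23393293018 / 1485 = 15753059.27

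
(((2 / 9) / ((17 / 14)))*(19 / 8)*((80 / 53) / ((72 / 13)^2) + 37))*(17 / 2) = 84615797 / 618192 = 136.88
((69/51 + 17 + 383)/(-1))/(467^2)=-6823/3707513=-0.00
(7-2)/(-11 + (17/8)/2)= -0.50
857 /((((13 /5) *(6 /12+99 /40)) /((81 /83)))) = 108.13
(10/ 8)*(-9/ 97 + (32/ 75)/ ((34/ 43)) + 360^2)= 16028335261/ 98940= 162000.56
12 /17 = 0.71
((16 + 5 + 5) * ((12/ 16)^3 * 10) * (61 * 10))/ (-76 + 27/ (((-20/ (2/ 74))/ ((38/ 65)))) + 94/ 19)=-4529516875/ 4811444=-941.40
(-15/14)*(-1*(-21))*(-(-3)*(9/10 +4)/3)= -110.25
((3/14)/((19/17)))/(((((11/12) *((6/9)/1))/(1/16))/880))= 2295/133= 17.26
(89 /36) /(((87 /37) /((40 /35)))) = 6586 /5481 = 1.20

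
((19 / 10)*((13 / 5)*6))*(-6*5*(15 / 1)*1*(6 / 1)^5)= -103716288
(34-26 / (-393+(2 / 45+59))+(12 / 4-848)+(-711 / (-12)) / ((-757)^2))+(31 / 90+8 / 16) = -24148420455673 / 29810008980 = -810.08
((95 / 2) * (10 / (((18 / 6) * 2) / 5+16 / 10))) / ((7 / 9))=21375 / 98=218.11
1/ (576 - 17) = 1/ 559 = 0.00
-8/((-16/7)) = 7/2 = 3.50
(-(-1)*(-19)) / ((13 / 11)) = -209 / 13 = -16.08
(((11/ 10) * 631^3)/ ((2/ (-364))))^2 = 2529905514854042456371.24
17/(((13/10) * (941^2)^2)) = 170/10192995817693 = 0.00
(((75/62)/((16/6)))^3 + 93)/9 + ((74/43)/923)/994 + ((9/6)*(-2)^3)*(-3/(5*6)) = 11.54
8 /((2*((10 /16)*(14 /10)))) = 32 /7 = 4.57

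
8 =8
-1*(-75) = 75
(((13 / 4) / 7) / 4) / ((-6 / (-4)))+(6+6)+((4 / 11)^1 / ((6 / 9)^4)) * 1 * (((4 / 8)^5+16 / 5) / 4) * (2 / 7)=336061 / 26880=12.50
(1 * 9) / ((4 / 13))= 117 / 4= 29.25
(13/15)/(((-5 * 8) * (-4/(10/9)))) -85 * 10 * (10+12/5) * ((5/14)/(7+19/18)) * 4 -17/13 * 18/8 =-10671412753/5700240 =-1872.10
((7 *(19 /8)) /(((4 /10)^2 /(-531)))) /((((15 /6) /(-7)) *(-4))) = -2471805 /64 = -38621.95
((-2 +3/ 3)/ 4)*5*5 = -25/ 4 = -6.25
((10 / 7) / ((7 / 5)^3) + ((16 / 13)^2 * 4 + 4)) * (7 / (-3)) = -4292950 / 173901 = -24.69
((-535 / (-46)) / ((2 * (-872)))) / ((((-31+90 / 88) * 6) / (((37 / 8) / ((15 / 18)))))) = 43549 / 211630912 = 0.00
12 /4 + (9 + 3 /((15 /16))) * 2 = 137 /5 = 27.40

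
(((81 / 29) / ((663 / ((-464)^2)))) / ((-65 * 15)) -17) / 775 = -1287841 / 55664375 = -0.02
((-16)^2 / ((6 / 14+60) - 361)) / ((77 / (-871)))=27872 / 2893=9.63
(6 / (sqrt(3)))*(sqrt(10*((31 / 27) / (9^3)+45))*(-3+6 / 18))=-32*sqrt(2214415) / 243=-195.96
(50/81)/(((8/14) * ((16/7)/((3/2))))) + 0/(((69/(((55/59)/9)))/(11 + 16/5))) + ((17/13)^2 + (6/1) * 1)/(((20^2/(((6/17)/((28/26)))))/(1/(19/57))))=48643391/66830400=0.73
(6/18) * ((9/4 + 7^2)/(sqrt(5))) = 41 * sqrt(5)/12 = 7.64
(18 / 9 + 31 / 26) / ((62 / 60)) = 3.09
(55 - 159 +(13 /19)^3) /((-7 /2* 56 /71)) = 50490869 /1344364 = 37.56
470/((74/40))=9400/37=254.05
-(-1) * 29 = 29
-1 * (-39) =39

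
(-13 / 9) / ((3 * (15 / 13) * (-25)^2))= -169 / 253125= -0.00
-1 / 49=-0.02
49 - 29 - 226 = -206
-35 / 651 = -5 / 93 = -0.05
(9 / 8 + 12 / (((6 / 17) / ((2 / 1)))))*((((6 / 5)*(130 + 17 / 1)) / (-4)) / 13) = -243873 / 1040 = -234.49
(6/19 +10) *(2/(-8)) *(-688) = 33712/19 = 1774.32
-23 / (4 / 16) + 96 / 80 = -454 / 5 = -90.80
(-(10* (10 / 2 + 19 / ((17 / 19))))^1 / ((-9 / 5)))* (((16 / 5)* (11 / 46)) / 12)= 98120 / 10557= 9.29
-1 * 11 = -11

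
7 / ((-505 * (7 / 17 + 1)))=-119 / 12120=-0.01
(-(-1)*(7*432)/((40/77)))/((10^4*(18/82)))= 66297/25000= 2.65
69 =69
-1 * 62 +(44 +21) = 3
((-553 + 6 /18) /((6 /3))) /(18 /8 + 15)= -3316 /207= -16.02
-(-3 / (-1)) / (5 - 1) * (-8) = 6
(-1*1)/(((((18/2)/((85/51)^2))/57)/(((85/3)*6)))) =-80750/27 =-2990.74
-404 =-404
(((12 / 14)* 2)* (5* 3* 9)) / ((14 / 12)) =9720 / 49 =198.37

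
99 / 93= 33 / 31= 1.06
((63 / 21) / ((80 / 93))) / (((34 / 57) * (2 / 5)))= 15903 / 1088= 14.62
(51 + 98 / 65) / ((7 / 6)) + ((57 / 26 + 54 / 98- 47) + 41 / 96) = 1.18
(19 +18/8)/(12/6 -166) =-85/656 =-0.13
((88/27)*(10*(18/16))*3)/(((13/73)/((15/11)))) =10950/13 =842.31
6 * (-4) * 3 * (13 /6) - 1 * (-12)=-144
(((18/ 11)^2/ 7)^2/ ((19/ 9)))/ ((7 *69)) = 314928/ 2194554131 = 0.00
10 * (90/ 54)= 50/ 3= 16.67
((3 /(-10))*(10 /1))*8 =-24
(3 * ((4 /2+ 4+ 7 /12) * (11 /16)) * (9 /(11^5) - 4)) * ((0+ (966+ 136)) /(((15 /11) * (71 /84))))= -39257629817 /756008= -51927.53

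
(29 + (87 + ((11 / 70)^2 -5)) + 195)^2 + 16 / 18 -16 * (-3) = 20247633464969 / 216090000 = 93700.00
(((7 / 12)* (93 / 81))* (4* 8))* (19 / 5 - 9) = -45136 / 405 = -111.45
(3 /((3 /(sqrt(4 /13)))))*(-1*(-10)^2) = -200*sqrt(13) /13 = -55.47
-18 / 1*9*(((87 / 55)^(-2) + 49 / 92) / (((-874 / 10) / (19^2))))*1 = 555049755 / 889778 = 623.81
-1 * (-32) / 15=2.13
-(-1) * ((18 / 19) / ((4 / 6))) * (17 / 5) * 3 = 1377 / 95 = 14.49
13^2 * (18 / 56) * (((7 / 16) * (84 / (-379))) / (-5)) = 31941 / 30320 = 1.05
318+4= 322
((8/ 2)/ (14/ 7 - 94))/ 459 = -1/ 10557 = -0.00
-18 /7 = -2.57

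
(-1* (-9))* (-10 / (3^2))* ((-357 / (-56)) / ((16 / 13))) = -3315 / 64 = -51.80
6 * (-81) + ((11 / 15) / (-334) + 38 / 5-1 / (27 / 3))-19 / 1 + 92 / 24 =-742001 / 1503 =-493.68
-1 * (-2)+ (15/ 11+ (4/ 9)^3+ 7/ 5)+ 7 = 475183/ 40095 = 11.85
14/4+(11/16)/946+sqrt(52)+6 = 2*sqrt(13)+13073/1376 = 16.71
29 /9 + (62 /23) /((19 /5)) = 3.93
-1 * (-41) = 41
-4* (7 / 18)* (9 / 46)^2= -0.06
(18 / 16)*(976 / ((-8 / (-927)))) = 127230.75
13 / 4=3.25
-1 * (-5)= 5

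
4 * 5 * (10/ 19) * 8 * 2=168.42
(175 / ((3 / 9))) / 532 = 75 / 76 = 0.99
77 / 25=3.08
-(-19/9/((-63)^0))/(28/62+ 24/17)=10013/8838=1.13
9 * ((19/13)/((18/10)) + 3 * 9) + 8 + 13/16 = 53897/208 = 259.12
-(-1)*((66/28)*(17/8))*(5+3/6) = 6171/224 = 27.55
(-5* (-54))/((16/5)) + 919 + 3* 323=15779/8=1972.38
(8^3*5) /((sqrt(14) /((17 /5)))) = 4352*sqrt(14) /7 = 2326.24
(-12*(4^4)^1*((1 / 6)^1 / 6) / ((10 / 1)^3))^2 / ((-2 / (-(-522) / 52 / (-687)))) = 7424 / 139546875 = 0.00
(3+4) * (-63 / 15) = -147 / 5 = -29.40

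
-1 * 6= -6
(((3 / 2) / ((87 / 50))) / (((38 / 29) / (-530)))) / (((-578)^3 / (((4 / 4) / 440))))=1325 / 322864122944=0.00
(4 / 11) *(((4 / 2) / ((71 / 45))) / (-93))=-120 / 24211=-0.00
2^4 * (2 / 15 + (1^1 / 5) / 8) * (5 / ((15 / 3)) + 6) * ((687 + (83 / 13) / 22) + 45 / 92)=240688105 / 19734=12196.62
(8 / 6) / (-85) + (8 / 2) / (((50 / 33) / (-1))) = -3386 / 1275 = -2.66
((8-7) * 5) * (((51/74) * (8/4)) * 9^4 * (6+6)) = 20076660/37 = 542612.43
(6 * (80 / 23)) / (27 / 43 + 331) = 1032 / 16399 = 0.06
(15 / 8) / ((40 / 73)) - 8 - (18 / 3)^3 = -14117 / 64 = -220.58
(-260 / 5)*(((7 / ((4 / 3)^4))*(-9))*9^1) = 597051 / 64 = 9328.92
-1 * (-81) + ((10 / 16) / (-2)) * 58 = 503 / 8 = 62.88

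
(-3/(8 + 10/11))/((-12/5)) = 55/392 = 0.14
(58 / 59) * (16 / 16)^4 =58 / 59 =0.98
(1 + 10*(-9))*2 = -178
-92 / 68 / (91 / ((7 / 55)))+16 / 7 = 2.28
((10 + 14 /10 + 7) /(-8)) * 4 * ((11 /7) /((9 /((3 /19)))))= -506 /1995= -0.25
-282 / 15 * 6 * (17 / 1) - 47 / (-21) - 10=-202163 / 105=-1925.36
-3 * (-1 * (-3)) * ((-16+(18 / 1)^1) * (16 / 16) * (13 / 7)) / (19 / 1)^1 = -234 / 133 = -1.76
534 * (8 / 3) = 1424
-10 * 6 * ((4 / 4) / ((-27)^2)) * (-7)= 140 / 243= 0.58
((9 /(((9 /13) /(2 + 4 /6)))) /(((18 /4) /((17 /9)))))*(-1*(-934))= 3302624 /243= 13591.05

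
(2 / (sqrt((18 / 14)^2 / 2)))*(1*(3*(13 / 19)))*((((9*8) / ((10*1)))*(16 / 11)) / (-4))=-8736*sqrt(2) / 1045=-11.82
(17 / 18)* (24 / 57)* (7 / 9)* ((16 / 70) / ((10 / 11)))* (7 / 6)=10472 / 115425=0.09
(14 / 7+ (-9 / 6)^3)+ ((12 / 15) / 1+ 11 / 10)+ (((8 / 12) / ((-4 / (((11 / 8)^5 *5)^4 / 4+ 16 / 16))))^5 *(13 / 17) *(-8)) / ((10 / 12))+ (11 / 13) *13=170858178210234697398272188850438722187285472720608247152966757747441900781709055786472553924036608113934951410089071469 / 28723185043584894369706493060502668572343009055518660783369885683312466429686933958804871032340480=5948441231394516821986.68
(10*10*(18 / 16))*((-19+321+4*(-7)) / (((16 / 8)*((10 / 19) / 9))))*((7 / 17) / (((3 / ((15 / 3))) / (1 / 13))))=12299175 / 884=13913.09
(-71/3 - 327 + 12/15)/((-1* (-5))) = -5248/75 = -69.97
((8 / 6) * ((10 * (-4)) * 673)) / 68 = -26920 / 51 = -527.84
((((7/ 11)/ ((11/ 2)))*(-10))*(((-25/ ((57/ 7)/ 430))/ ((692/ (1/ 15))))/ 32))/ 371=37625/ 3035452464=0.00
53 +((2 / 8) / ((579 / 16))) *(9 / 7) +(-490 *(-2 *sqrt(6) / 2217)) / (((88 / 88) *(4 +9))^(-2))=71615 / 1351 +165620 *sqrt(6) / 2217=236.00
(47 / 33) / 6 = 47 / 198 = 0.24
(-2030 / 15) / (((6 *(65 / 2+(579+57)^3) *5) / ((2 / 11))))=-116 / 36383841945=-0.00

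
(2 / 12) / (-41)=-1 / 246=-0.00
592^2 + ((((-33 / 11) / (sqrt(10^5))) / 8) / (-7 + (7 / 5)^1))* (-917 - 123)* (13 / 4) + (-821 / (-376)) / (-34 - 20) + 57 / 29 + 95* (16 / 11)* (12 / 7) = 15900455702851 / 45338832 - 507* sqrt(10) / 2240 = 350702.09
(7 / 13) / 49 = 1 / 91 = 0.01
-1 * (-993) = 993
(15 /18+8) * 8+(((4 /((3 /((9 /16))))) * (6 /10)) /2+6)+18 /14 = 65669 /840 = 78.18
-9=-9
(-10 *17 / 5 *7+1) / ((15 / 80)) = -1264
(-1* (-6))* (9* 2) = 108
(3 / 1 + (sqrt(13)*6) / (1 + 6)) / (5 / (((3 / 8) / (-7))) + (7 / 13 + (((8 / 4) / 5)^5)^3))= -7141113281250*sqrt(13) / 773101797694961 - 3570556640625 / 110443113956423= -0.07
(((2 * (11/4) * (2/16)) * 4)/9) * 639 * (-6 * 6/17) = -7029/17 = -413.47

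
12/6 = 2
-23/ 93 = -0.25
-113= -113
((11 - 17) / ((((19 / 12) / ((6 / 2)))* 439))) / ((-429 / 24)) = 0.00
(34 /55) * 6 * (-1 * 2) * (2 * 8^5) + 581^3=10760023067 /55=195636783.04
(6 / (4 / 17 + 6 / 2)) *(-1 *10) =-204 / 11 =-18.55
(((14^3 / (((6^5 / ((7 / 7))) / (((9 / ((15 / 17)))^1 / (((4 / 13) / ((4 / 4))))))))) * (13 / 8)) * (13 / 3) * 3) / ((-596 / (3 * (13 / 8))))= -166539191 / 82391040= -2.02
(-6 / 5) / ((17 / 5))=-6 / 17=-0.35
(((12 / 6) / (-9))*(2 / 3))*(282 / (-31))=376 / 279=1.35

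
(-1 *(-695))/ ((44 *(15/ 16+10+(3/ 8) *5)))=556/ 451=1.23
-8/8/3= -1/3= -0.33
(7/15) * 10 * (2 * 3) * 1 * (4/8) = 14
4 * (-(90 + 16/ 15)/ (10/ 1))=-2732/ 75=-36.43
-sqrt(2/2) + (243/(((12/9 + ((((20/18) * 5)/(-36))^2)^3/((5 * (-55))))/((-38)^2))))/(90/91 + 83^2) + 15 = 788723410449123315950/15110844256056987793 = 52.20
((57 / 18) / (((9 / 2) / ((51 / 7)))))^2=104329 / 3969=26.29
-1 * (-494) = 494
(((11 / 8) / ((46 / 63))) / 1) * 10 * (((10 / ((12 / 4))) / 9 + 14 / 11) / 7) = 305 / 69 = 4.42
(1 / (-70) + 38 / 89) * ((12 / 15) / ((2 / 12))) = 1.98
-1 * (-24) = 24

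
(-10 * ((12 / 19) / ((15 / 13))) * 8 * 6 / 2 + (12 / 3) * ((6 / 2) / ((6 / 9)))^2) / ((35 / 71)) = -102.18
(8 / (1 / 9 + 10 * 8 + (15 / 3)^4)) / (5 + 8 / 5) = 60 / 34903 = 0.00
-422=-422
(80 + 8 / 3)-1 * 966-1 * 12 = -2686 / 3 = -895.33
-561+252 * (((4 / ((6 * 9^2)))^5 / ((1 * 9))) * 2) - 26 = -497358413741249 / 847288609443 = -587.00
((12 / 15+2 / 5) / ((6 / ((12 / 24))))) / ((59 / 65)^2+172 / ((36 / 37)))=7605 / 13506608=0.00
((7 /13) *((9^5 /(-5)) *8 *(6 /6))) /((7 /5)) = -472392 /13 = -36337.85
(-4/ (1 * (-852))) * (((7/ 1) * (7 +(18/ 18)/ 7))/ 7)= 50/ 1491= 0.03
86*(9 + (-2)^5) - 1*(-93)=-1885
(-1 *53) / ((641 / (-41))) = 3.39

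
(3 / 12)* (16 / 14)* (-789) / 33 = -526 / 77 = -6.83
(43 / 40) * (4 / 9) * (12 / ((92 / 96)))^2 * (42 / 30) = 1387008 / 13225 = 104.88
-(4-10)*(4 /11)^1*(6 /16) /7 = 9 /77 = 0.12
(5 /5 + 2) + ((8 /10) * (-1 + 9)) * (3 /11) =4.75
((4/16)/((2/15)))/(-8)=-15/64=-0.23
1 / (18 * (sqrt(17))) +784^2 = sqrt(17) / 306 +614656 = 614656.01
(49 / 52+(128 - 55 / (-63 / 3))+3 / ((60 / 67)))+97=316559 / 1365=231.91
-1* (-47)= 47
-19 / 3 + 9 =8 / 3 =2.67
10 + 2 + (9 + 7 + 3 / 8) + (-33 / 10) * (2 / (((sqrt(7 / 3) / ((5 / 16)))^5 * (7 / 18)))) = 227 / 8 - 1670625 * sqrt(21) / 1258815488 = 28.37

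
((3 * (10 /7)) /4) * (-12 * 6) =-540 /7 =-77.14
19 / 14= 1.36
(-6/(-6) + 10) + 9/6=25/2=12.50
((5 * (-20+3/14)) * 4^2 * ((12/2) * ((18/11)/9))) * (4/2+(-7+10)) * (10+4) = -1329600/11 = -120872.73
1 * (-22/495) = -2/45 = -0.04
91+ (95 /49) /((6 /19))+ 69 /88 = 1266739 /12936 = 97.92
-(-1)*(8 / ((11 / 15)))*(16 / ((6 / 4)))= 1280 / 11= 116.36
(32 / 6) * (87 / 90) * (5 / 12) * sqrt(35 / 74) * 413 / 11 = 55.47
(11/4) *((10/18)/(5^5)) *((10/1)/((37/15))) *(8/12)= 11/8325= 0.00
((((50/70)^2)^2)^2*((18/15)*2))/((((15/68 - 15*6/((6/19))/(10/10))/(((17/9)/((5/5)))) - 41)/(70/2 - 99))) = 69360000000/1277946850481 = 0.05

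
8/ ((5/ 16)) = 128/ 5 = 25.60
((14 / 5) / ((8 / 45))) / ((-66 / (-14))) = 147 / 44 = 3.34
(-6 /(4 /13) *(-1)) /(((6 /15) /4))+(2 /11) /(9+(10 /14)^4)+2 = 197.02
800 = 800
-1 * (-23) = 23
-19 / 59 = -0.32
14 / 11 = 1.27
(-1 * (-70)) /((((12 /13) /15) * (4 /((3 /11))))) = 6825 /88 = 77.56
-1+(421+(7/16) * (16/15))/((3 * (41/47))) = 295289/1845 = 160.05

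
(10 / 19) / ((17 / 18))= 180 / 323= 0.56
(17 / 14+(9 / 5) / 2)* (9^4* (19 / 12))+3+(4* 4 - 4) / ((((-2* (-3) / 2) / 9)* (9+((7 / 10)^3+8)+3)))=10427787051 / 474670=21968.50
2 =2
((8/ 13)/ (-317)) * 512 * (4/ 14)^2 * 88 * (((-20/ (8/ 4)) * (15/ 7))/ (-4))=-54067200/ 1413503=-38.25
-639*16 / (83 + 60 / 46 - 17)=-6532 / 43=-151.91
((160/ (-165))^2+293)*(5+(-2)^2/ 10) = 960303/ 605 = 1587.28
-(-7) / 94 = 7 / 94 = 0.07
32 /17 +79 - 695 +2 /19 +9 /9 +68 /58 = -5731105 /9367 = -611.84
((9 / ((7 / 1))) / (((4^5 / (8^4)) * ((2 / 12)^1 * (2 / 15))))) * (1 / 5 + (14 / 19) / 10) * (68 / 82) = 286416 / 5453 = 52.52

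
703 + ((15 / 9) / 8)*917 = 21457 / 24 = 894.04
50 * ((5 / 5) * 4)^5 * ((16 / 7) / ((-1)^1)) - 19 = -819333 / 7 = -117047.57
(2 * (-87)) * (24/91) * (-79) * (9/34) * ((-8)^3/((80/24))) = -1140148224/7735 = -147401.19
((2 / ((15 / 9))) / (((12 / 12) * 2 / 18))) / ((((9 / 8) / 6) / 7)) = 403.20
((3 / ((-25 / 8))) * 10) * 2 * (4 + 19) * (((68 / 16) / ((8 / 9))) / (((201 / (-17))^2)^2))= -32656711 / 302266815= -0.11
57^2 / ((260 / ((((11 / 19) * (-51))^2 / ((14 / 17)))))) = 48152313 / 3640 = 13228.66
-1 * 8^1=-8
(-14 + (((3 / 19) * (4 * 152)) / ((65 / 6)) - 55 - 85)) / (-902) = 4717 / 29315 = 0.16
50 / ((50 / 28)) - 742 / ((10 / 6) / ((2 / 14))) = -178 / 5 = -35.60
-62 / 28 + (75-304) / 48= -2347 / 336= -6.99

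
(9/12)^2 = 9/16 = 0.56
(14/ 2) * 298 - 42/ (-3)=2100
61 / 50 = 1.22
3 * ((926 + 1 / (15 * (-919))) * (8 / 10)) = 51059636 / 22975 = 2222.40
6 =6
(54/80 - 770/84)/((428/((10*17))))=-17323/5136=-3.37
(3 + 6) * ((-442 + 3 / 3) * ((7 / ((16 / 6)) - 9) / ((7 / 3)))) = 10843.88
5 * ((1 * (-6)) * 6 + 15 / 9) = -515 / 3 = -171.67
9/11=0.82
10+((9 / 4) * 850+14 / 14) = 1923.50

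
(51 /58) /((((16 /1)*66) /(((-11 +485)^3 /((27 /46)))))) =192778249 /1276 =151080.13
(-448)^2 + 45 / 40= 200705.12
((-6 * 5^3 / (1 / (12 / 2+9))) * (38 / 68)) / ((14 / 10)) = -534375 / 119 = -4490.55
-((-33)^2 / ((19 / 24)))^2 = -1892217.44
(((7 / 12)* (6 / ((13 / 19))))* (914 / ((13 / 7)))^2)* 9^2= 220493167146 / 2197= 100361022.82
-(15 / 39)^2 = -25 / 169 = -0.15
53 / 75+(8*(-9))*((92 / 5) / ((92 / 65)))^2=-912547 / 75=-12167.29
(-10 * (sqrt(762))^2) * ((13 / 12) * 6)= -49530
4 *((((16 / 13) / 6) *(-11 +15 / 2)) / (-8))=14 / 39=0.36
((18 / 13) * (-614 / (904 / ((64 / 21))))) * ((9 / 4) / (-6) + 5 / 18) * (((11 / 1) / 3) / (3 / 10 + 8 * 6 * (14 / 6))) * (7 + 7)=1891120 / 14847183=0.13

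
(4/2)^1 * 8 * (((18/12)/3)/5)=8/5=1.60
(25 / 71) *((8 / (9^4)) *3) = 200 / 155277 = 0.00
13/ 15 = 0.87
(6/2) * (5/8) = 15/8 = 1.88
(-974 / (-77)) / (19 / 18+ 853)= 17532 / 1183721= 0.01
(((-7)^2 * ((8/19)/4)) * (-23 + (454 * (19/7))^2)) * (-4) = -595253992/19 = -31329157.47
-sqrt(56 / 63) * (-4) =8 * sqrt(2) / 3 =3.77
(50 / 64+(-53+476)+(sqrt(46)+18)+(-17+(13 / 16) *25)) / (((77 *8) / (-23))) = -327589 / 19712 - 23 *sqrt(46) / 616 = -16.87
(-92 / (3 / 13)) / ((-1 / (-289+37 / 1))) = -100464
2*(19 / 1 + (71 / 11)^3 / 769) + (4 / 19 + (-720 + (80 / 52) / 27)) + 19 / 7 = -32411343791747 / 47781871137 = -678.32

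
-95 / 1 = -95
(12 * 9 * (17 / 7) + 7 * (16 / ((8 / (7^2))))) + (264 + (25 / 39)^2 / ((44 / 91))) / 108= 950.74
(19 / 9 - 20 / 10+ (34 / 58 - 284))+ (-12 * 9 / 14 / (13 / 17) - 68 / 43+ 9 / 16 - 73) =-6003723835 / 16340688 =-367.41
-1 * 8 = -8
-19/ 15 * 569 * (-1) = 10811/ 15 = 720.73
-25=-25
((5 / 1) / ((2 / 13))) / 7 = 65 / 14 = 4.64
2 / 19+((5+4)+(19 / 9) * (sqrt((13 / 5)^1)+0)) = 19 * sqrt(65) / 45+173 / 19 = 12.51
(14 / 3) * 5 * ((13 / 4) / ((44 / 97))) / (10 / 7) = 61789 / 528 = 117.02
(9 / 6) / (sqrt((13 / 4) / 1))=3 * sqrt(13) / 13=0.83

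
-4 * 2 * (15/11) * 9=-1080/11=-98.18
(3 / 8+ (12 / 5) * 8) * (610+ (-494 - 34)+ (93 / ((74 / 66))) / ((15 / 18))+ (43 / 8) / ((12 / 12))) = 216598941 / 59200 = 3658.77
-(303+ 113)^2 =-173056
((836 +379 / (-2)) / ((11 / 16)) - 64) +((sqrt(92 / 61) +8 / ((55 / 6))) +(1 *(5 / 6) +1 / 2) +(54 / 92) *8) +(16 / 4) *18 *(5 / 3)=2 *sqrt(1403) / 61 +3807392 / 3795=1004.49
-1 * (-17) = 17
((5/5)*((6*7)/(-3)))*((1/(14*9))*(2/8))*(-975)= 325/12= 27.08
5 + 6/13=71/13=5.46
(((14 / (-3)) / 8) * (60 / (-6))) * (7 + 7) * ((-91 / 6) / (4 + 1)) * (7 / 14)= -4459 / 36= -123.86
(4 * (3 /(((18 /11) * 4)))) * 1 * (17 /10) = 187 /60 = 3.12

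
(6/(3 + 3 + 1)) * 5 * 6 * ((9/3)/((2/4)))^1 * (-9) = -9720/7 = -1388.57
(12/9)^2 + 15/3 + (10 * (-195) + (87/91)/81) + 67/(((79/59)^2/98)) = 1719.06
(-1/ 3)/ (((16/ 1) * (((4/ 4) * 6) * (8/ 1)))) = -1/ 2304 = -0.00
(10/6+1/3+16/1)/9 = 2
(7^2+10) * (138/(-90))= -1357/15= -90.47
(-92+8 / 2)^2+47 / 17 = 131695 / 17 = 7746.76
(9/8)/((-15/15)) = -9/8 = -1.12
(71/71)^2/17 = 1/17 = 0.06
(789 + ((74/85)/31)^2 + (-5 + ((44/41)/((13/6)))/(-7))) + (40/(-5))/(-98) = 142169701435392/181336207325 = 784.01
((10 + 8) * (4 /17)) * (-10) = -720 /17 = -42.35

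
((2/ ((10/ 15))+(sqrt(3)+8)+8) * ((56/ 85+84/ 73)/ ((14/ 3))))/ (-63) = -15238/ 130305 - 802 * sqrt(3)/ 130305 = -0.13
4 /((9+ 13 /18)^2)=1296 /30625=0.04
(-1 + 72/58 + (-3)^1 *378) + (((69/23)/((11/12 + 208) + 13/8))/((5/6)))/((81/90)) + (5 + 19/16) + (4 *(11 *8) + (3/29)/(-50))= -45458953797/58614800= -775.55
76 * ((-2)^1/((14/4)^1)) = -304/7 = -43.43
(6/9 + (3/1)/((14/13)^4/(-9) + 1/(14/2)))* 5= -80851805/35589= -2271.82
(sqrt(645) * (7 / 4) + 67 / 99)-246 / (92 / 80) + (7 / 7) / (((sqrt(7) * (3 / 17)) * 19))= -168.68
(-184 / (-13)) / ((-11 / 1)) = -184 / 143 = -1.29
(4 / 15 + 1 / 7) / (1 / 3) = 43 / 35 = 1.23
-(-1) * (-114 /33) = -38 /11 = -3.45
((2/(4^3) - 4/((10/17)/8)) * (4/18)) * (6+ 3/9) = -76.52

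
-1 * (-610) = 610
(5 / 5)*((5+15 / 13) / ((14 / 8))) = 320 / 91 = 3.52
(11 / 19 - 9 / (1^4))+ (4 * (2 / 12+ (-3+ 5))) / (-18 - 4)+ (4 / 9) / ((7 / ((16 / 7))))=-799093 / 92169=-8.67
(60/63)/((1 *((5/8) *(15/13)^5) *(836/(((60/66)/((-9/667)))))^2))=1321473371816/273085438192875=0.00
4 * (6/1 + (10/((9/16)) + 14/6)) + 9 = 1021/9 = 113.44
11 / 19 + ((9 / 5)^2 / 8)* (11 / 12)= 14443 / 15200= 0.95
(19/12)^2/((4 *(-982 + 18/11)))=-0.00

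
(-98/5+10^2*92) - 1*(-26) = 46032/5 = 9206.40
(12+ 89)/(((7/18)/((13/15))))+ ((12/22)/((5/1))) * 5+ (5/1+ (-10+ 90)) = 119593/385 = 310.63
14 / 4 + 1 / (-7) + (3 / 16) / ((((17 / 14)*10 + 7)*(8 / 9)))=404395 / 120064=3.37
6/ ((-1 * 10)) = -3/ 5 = -0.60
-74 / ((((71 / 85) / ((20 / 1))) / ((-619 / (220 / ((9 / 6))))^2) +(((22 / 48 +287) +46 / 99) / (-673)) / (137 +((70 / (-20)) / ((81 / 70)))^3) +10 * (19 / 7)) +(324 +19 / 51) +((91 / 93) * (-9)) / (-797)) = -2581701518048735693910809664 / 12263950471706168787971394169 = -0.21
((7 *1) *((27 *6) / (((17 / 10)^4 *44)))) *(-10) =-28350000 / 918731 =-30.86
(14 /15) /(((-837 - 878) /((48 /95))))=-32 /116375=-0.00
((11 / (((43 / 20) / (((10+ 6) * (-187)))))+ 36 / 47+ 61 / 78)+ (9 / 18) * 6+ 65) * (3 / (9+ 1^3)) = -2402144431 / 525460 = -4571.51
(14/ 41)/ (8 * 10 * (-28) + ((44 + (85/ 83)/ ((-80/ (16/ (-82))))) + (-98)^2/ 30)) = -4980/ 27358139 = -0.00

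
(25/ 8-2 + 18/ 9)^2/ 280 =125/ 3584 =0.03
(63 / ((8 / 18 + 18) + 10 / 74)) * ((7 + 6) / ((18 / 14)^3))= 1154881 / 55683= 20.74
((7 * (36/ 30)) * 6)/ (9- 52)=-252/ 215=-1.17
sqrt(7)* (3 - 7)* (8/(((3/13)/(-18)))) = 2496* sqrt(7) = 6603.80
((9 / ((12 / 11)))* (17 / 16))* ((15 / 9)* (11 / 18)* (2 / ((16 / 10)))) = 51425 / 4608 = 11.16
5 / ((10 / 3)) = 3 / 2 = 1.50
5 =5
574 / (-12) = -287 / 6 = -47.83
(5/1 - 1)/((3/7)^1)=28/3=9.33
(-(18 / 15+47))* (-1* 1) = 241 / 5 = 48.20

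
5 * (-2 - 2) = -20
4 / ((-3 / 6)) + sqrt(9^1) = -5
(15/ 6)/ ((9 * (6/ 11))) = 55/ 108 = 0.51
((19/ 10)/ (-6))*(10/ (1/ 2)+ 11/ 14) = -1843/ 280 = -6.58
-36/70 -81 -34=-4043/35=-115.51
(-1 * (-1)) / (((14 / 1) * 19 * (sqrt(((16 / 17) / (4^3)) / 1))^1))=sqrt(17) / 133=0.03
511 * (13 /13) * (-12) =-6132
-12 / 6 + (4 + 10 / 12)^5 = 20495597 / 7776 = 2635.75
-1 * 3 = -3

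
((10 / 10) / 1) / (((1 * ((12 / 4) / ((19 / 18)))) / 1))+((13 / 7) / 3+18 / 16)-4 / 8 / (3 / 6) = 1657 / 1512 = 1.10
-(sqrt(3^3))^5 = -2187 * sqrt(3) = -3788.00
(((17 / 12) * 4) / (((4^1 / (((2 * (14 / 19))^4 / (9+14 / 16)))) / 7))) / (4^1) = 1.18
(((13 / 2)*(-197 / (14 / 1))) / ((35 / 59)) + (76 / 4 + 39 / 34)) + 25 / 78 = -86880037 / 649740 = -133.72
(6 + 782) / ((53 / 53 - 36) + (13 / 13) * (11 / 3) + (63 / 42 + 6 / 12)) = -591 / 22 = -26.86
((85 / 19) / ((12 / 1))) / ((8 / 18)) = 0.84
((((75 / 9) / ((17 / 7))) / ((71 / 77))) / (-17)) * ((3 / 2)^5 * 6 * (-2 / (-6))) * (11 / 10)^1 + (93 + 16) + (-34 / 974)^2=16404938724275 / 155727062752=105.34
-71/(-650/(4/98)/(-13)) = -71/1225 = -0.06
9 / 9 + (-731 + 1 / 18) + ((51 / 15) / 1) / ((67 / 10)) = -879701 / 1206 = -729.44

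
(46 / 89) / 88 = 23 / 3916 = 0.01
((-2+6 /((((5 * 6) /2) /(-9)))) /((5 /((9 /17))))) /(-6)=42 /425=0.10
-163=-163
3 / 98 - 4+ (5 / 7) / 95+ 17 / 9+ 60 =970741 / 16758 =57.93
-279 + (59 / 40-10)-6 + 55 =-9541 / 40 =-238.52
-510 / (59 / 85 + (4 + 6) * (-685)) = 43350 / 582191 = 0.07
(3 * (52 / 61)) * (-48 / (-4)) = 1872 / 61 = 30.69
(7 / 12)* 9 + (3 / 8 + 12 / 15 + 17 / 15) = 7.56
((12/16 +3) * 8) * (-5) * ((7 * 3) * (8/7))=-3600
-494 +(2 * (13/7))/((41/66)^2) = -5699642/11767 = -484.38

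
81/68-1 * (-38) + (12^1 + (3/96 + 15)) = 66.22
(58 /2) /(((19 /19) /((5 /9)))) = 145 /9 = 16.11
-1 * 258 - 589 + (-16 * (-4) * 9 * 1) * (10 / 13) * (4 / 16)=-9571 / 13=-736.23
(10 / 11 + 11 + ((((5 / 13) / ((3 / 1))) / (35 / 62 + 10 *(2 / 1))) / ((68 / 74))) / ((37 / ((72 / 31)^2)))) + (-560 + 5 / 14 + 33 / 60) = -98142254213 / 179359180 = -547.18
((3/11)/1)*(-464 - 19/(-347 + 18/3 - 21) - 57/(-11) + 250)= -2493915/43802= -56.94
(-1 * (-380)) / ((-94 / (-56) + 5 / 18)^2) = 24131520 / 243049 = 99.29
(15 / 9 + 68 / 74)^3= 23639903 / 1367631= 17.29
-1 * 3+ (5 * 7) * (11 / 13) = 346 / 13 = 26.62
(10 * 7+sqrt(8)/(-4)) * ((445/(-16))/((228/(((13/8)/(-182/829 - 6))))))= 2.21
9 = 9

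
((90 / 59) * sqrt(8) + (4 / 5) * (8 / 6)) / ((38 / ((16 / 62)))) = 64 / 8835 + 720 * sqrt(2) / 34751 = 0.04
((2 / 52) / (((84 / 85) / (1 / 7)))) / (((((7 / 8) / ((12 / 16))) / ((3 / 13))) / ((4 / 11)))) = 255 / 637637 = 0.00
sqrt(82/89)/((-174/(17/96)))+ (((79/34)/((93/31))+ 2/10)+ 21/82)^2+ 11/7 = 2361114967/765149175-17 * sqrt(7298)/1486656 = 3.08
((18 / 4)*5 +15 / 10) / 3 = 8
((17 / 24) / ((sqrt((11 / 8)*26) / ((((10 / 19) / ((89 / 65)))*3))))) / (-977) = -425*sqrt(143) / 36346354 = -0.00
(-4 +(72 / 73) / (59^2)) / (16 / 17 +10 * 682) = -4319615 / 7366481757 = -0.00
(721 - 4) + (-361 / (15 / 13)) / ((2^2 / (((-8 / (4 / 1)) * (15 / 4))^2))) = -58923 / 16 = -3682.69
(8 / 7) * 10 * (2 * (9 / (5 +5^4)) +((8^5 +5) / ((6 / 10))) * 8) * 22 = 16150535456 / 147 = 109867588.14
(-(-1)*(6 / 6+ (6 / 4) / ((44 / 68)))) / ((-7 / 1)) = -0.47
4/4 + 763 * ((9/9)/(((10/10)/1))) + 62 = 826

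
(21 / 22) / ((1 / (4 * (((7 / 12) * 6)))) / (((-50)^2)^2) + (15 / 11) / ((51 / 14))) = 5206250000 / 2041666729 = 2.55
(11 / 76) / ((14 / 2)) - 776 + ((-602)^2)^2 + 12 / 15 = 349355511452583 / 2660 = 131336658440.82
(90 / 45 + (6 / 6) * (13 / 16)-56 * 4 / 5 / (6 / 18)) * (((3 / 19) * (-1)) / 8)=31581 / 12160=2.60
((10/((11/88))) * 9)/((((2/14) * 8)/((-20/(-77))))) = 163.64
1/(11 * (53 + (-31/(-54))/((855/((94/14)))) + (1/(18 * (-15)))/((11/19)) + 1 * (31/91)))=300105/176079548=0.00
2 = 2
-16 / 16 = -1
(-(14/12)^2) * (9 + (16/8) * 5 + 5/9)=-2156/81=-26.62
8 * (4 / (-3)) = -32 / 3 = -10.67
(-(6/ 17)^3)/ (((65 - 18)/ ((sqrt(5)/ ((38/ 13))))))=-1404 * sqrt(5)/ 4387309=-0.00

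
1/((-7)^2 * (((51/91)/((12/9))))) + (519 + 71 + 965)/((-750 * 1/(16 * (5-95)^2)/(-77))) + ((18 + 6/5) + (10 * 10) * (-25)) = 20687727.25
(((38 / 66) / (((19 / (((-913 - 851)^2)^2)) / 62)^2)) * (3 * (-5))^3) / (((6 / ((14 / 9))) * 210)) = -500540852477969440045822771200 / 209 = -2394932308507030813616377000.00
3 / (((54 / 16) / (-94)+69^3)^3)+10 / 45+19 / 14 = 111118023610371407323459489 / 70356135552295460163814098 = 1.58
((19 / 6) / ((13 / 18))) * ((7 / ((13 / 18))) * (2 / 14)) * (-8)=-8208 / 169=-48.57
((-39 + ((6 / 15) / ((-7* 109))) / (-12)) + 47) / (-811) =-183121 / 18563790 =-0.01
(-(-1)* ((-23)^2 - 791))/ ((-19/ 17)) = 4454/ 19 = 234.42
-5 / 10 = -1 / 2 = -0.50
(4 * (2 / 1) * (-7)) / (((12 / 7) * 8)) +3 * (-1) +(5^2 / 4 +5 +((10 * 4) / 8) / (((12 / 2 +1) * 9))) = 4.25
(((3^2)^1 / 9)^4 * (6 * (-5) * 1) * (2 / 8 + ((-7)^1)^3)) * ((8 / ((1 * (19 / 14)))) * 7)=8061480 / 19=424288.42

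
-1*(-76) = 76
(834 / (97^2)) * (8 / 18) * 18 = 6672 / 9409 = 0.71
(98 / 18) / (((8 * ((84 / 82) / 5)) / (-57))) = -27265 / 144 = -189.34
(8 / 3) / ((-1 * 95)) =-0.03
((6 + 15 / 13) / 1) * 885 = 82305 / 13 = 6331.15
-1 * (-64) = 64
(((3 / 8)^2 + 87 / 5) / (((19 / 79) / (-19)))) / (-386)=443427 / 123520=3.59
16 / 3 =5.33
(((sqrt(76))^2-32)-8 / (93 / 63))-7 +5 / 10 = 1989 / 62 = 32.08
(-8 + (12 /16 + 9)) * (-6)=-21 /2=-10.50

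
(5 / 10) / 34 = 1 / 68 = 0.01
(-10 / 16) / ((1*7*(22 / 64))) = -0.26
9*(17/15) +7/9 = 494/45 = 10.98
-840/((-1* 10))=84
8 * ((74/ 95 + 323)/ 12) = 20506/ 95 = 215.85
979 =979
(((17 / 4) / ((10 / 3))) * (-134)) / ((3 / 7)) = -7973 / 20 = -398.65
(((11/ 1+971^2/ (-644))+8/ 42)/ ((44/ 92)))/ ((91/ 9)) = -765519/ 2548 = -300.44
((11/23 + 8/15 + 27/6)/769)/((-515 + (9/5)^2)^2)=0.00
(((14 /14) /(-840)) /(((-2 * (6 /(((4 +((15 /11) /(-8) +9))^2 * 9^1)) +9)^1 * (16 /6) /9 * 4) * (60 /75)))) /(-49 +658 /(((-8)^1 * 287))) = -0.00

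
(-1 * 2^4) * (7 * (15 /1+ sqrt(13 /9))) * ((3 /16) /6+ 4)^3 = -225402345 /2048- 5008941 * sqrt(13) /2048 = -118878.10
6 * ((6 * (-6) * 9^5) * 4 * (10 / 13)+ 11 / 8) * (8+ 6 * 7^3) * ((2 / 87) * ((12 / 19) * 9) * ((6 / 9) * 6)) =-303563116852272 / 7163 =-42379326658.14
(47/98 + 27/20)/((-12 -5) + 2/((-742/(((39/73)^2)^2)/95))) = -2698656443989/25105847603480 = -0.11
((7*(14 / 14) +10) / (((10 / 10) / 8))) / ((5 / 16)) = 2176 / 5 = 435.20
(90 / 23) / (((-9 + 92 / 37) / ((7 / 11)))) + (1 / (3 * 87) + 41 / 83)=152568302 / 1320858099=0.12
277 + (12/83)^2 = 1908397/6889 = 277.02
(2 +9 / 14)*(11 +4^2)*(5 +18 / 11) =72927 / 154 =473.55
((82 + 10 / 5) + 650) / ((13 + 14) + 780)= 734 / 807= 0.91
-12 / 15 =-4 / 5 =-0.80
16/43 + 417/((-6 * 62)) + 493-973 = -2563353/5332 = -480.75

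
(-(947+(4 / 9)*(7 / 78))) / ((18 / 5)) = -1662055 / 6318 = -263.07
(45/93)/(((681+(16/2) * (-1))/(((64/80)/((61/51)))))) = 612/1272643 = 0.00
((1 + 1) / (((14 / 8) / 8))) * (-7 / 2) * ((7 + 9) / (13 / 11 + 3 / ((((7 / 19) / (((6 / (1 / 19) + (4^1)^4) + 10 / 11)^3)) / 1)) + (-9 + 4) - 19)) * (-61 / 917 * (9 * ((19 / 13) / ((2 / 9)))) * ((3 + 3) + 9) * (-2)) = -959638648320 / 6592801031099309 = -0.00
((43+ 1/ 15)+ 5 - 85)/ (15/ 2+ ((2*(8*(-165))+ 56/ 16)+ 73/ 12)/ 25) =2216/ 5863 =0.38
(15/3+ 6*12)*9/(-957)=-0.72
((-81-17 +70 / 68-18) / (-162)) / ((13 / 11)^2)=157663 / 310284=0.51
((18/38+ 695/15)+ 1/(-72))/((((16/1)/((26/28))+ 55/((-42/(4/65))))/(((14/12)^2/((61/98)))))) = 13986264383/2344221216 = 5.97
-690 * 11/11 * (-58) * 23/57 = 306820/19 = 16148.42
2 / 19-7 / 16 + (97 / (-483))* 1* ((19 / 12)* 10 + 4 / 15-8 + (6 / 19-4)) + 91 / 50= 2205961 / 3670800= 0.60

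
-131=-131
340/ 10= 34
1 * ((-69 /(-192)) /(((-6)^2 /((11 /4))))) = 253 /9216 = 0.03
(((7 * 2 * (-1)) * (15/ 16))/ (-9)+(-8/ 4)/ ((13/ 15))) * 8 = -265/ 39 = -6.79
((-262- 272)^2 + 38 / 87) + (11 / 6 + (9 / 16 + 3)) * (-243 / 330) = 43662545209 / 153120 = 285152.46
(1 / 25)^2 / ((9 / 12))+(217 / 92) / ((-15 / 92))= -27121 / 1875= -14.46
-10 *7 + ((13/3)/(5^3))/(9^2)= -2126237/30375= -70.00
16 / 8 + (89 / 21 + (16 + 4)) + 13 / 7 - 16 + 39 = 1073 / 21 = 51.10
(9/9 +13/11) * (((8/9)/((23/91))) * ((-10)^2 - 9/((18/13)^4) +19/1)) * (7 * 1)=3463891340/553311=6260.30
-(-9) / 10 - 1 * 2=-11 / 10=-1.10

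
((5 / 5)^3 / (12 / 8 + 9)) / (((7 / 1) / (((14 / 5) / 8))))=1 / 210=0.00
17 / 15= 1.13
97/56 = 1.73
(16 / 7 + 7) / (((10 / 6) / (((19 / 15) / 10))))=247 / 350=0.71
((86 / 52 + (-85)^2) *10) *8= 7515720 / 13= 578132.31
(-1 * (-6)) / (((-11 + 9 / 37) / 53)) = -5883 / 199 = -29.56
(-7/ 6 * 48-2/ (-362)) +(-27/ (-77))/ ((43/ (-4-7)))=-3055522/ 54481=-56.08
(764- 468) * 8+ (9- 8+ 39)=2408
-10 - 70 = -80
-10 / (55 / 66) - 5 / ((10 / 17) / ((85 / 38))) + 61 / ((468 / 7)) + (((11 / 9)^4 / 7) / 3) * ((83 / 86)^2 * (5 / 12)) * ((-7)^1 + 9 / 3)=-30.27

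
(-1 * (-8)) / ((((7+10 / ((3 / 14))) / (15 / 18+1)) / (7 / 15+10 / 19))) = 12452 / 45885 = 0.27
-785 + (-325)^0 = -784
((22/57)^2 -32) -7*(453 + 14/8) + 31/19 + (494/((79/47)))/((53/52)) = -159167997907/54414252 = -2925.12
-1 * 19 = -19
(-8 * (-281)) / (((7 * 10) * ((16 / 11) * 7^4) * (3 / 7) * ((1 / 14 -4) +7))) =3091 / 442470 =0.01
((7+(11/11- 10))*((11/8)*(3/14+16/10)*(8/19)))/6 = -1397/3990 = -0.35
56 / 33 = 1.70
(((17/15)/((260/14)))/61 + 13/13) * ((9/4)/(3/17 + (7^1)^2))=6072519/132589600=0.05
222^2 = 49284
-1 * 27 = -27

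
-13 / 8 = -1.62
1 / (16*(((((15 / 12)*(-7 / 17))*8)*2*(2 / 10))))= -17 / 448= -0.04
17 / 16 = 1.06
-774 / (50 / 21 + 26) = -8127 / 298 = -27.27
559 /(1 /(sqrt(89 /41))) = 559 * sqrt(3649) /41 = 823.60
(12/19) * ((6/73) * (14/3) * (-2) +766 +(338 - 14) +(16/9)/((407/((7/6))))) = 3495133736/5080581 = 687.94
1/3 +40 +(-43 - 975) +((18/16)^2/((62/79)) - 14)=-11785603/11904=-990.05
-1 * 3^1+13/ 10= -17/ 10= -1.70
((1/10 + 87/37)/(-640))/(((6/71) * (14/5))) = -64397/3978240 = -0.02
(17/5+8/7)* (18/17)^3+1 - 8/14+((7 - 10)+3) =1000983/171955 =5.82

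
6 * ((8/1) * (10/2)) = 240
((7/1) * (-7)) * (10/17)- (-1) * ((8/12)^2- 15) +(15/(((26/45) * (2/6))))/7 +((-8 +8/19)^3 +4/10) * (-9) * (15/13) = 856503496837/190995714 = 4484.41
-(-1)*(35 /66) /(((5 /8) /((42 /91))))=56 /143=0.39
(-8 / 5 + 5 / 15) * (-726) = 4598 / 5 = 919.60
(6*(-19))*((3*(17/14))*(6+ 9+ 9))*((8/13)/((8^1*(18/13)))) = -3876/7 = -553.71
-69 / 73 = -0.95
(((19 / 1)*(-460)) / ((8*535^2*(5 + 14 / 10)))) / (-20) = 437 / 14654720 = 0.00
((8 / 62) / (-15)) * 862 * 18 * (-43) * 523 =465252432 / 155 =3001628.59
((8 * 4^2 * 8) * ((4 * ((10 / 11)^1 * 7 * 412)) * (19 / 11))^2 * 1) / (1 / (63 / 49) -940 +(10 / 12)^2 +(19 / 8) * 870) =88550324777779200 / 297197659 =297950949.80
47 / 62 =0.76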